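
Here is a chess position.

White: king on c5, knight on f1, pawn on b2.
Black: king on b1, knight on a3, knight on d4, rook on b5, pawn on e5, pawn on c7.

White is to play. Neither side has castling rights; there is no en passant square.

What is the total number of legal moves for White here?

0

White to move; king on c5.
In check: yes, from the black rook on b5.
Legal moves: none.
Count: 0.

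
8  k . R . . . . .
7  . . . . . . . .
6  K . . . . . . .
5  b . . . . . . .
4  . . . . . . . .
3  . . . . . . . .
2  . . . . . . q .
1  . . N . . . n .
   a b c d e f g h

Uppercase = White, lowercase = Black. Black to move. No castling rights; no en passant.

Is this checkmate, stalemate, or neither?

Black to move; black king on a8.
In check: yes, from the white rook on c8.
King squares — a7: attacked by Ka6; b7: attacked by Ka6; b8: attacked by Rc8.
Legal moves for Black: none.
In check with no legal moves → checkmate.

checkmate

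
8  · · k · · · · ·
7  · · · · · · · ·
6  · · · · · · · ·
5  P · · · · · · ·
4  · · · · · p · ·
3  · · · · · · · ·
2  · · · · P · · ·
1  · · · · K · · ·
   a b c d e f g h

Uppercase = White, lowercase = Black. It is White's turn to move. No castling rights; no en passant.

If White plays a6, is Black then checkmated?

After a6: black king on c8; in check: no.
Black is not in check, so this cannot be checkmate.

no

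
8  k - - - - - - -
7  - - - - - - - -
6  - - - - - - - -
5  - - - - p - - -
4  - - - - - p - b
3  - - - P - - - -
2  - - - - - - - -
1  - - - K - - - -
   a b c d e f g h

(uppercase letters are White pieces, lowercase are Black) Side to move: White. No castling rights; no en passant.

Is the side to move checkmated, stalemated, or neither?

neither

White to move; white king on d1.
In check: no.
Legal moves for White: Ke2, Kd2, Kc2, Kc1, d4.
White has 5 legal moves and is not in check → neither.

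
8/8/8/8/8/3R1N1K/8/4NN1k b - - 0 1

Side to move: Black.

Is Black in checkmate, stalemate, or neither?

Black to move; black king on h1.
In check: no.
King squares — g1: attacked by Nf3; g2: attacked by Ne1; h2: attacked by Nf1.
Legal moves for Black: none.
Not in check and no legal moves → stalemate.

stalemate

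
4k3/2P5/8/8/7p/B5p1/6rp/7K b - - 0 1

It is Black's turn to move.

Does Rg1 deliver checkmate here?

After Rg1: white king on h1; in check: yes, from the black rook on g1.
King squares — g1: attacked by Ph2; g2: attacked by Rg1; h2: attacked by Pg3.
White has no legal moves → checkmate.

yes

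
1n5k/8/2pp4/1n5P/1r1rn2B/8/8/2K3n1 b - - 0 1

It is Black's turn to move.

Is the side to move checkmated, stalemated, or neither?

neither

Black to move; black king on h8.
In check: no.
Legal moves for Black include: Kg8, Kh7, Kg7, Nd7, Na6, Nc7, Na7, Nbc3, Na3, Nf6, Ng5, Nc5, Ng3, Nec3, Nf2, Nd2, Rd5, Rdc4+, ... (list truncated; more exist).
Black has legal moves and is not in check → neither.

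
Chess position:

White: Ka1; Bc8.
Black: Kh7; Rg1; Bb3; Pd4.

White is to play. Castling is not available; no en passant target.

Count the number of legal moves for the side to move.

White to move; king on a1.
In check: yes, from the black rook on g1.
Legal moves: Kb2.
Count: 1.

1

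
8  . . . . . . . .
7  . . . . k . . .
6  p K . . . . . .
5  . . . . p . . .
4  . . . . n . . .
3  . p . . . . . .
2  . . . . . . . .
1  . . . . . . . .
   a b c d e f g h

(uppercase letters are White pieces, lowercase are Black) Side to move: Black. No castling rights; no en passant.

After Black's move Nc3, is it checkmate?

After Nc3: white king on b6; in check: no.
White is not in check, so this cannot be checkmate.

no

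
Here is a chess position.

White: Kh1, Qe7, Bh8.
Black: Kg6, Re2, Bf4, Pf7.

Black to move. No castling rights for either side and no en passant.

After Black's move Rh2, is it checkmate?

After Rh2: white king on h1; in check: yes, from the black rook on h2.
White has 1 legal reply: Kg1.
In check but a legal move exists → not checkmate.

no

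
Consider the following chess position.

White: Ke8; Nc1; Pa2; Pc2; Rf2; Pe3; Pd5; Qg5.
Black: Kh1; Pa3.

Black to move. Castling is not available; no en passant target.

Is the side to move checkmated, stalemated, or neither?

Black to move; black king on h1.
In check: no.
King squares — g1: attacked by Qg5; g2: attacked by Rf2; h2: attacked by Rf2.
Legal moves for Black: none.
Not in check and no legal moves → stalemate.

stalemate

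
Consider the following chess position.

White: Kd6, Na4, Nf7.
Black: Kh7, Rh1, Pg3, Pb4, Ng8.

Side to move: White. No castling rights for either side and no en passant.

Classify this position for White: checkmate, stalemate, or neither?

neither

White to move; white king on d6.
In check: no.
Legal moves for White: Nh8, Nd8, Nh6, Ng5+, Ne5, Kd7, Kc7, Ke6, Kc6, Ke5, Kd5, Kc5, Nb6, Nc5, Nc3, Nb2.
White has 16 legal moves and is not in check → neither.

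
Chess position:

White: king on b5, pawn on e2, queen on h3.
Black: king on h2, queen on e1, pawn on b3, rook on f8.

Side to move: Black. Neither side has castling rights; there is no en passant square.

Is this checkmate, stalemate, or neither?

neither

Black to move; black king on h2.
In check: yes, from the white queen on h3.
Legal moves for Black: Kxh3, Kg1.
Black is in check but has 2 legal moves → neither.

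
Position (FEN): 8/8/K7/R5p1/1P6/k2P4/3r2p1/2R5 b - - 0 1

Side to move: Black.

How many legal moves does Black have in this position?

Black to move; king on a3.
In check: yes, from the white rook on a5.
Legal moves: Kxb4, Kb3, Kb2.
Count: 3.

3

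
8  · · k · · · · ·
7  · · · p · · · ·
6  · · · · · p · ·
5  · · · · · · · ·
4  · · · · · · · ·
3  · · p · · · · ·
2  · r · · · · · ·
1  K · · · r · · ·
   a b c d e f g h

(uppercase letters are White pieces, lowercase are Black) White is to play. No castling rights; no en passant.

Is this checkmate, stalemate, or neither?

checkmate

White to move; white king on a1.
In check: yes, from the black rook on e1.
King squares — b1: attacked by Re1; a2: attacked by Rb2; b2: attacked by Pc3.
Legal moves for White: none.
In check with no legal moves → checkmate.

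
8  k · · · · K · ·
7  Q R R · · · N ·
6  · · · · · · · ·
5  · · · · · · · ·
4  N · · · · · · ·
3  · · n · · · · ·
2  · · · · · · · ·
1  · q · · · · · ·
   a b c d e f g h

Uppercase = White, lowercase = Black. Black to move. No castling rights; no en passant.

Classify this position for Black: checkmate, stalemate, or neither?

checkmate

Black to move; black king on a8.
In check: yes, from the white queen on a7.
King squares — a7: attacked by Rb7; b7: attacked by Qa7; b8: attacked by Qa7.
Legal moves for Black: none.
In check with no legal moves → checkmate.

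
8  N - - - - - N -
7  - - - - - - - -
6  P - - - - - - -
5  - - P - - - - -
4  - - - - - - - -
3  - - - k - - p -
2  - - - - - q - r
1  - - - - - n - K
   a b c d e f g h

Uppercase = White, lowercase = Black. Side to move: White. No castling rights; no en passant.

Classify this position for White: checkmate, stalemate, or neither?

checkmate

White to move; white king on h1.
In check: yes, from the black rook on h2.
King squares — g1: attacked by Qf2; g2: attacked by Qf2; h2: attacked by Nf1.
Legal moves for White: none.
In check with no legal moves → checkmate.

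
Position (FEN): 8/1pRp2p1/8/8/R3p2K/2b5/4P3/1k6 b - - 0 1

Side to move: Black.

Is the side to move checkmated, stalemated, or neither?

Black to move; black king on b1.
In check: no.
Legal moves for Black include: Bf6+, Be5, Ba5, Bd4, Bb4, Bd2, Bb2, Be1+, Ba1, Kc2, Kb2, Kc1, g6, d6, b6, e3, g5+, d5, ... (list truncated; more exist).
Black has legal moves and is not in check → neither.

neither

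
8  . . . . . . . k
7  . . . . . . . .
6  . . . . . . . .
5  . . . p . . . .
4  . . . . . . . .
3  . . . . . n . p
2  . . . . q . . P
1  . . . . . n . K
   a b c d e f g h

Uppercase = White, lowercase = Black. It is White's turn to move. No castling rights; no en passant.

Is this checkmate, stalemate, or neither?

stalemate

White to move; white king on h1.
In check: no.
King squares — g1: attacked by Nf3; g2: attacked by Qe2; h2: own pawn.
Legal moves for White: none.
Not in check and no legal moves → stalemate.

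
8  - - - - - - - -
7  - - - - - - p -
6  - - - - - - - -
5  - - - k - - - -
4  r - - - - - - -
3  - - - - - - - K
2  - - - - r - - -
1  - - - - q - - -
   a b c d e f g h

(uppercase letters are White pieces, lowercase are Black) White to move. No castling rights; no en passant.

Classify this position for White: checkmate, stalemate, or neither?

stalemate

White to move; white king on h3.
In check: no.
King squares — g2: attacked by Re2; h2: attacked by Re2; g3: attacked by Qe1; g4: attacked by Ra4; h4: attacked by Qe1.
Legal moves for White: none.
Not in check and no legal moves → stalemate.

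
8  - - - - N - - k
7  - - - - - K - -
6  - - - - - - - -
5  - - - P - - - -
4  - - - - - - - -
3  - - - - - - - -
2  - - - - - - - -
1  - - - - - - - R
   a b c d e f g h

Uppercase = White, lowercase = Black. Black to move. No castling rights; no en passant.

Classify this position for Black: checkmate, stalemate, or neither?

Black to move; black king on h8.
In check: yes, from the white rook on h1.
King squares — g7: attacked by Kf7; h7: attacked by Rh1; g8: attacked by Kf7.
Legal moves for Black: none.
In check with no legal moves → checkmate.

checkmate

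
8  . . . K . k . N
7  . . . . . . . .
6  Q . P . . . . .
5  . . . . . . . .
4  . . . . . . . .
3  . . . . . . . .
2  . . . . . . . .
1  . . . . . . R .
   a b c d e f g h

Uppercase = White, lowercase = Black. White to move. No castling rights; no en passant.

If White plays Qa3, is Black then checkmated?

yes

After Qa3: black king on f8; in check: yes, from the white queen on a3.
King squares — e7: attacked by Qa3; f7: attacked by Nh8; g7: attacked by Rg1; e8: attacked by Kd8; g8: attacked by Rg1.
Black has no legal moves → checkmate.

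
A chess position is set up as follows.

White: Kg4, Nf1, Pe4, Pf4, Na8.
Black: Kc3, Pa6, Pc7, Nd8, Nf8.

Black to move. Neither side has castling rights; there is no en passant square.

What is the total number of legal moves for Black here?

18

Black to move; king on c3.
In check: no.
Legal moves: Nh7, Nd7, Ng6, Nfe6, Nf7, Nb7, Nde6, Nc6, Kd4, Kc4, Kb4, Kd3, Kb3, Kc2, Kb2, c6, a5, c5.
Count: 18.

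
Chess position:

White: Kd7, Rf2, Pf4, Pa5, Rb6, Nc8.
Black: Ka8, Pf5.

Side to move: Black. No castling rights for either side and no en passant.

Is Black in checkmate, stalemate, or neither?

stalemate

Black to move; black king on a8.
In check: no.
King squares — a7: attacked by Nc8; b7: attacked by Rb6; b8: attacked by Rb6.
Legal moves for Black: none.
Not in check and no legal moves → stalemate.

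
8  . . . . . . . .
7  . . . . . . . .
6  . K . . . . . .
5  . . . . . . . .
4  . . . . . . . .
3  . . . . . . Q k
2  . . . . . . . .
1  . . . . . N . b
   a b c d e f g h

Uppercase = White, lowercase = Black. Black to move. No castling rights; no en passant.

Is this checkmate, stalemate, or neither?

Black to move; black king on h3.
In check: yes, from the white queen on g3.
King squares — g2: attacked by Qg3; h2: attacked by Nf1; g3: attacked by Nf1; g4: attacked by Qg3; h4: attacked by Qg3.
Legal moves for Black: none.
In check with no legal moves → checkmate.

checkmate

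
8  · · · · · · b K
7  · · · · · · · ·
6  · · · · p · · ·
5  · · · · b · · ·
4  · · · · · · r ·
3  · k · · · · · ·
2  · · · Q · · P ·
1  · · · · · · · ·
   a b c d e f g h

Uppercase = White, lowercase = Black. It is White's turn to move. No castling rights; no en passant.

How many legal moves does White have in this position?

0

White to move; king on h8.
In check: yes, from the black bishop on e5.
Legal moves: none.
Count: 0.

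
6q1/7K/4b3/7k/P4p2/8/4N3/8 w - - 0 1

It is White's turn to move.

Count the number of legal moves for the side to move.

White to move; king on h7.
In check: yes, from the black queen on g8.
Legal moves: none.
Count: 0.

0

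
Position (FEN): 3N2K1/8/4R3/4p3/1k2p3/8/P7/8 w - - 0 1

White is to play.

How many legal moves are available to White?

White to move; king on g8.
In check: no.
Legal moves: Kh8, Kf8, Kh7, Kg7, Kf7, Nf7, Nb7, Nc6+, Re8, Re7, Rh6, Rg6, Rf6, Rd6, Rc6, Rb6+, Ra6, Rxe5, a3+, a4.
Count: 20.

20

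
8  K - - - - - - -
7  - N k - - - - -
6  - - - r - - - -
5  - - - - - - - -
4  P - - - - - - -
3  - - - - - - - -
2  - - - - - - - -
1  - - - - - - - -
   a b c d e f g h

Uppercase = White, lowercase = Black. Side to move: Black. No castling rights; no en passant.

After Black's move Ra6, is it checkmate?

After Ra6: white king on a8; in check: yes, from the black rook on a6.
King squares — a7: attacked by Ra6; b7: own knight; b8: attacked by Kc7.
White has no legal moves → checkmate.

yes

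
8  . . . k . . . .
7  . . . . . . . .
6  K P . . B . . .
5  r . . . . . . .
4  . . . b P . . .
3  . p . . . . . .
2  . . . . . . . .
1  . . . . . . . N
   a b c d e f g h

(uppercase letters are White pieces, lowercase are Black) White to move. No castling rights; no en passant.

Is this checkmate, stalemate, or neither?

White to move; white king on a6.
In check: yes, from the black rook on a5.
Legal moves for White: Kb7, Kxa5.
White is in check but has 2 legal moves → neither.

neither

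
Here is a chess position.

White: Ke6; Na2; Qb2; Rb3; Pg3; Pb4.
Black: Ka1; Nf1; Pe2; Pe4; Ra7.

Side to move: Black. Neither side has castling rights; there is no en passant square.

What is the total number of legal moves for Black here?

Black to move; king on a1.
In check: yes, from the white queen on b2.
Legal moves: none.
Count: 0.

0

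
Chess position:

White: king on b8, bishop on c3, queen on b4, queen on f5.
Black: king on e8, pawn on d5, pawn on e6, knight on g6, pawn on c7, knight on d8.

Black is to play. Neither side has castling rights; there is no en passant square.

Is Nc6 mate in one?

After Nc6: white king on b8; in check: yes, from the black knight on c6.
White has 4 legal replies: Kc8, Ka8, Kxc7, Kb7.
In check but a legal move exists → not checkmate.

no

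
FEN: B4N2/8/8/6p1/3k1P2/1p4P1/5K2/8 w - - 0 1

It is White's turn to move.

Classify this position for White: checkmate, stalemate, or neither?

neither

White to move; white king on f2.
In check: no.
Legal moves for White include: Nh7, Nd7, Ng6, Ne6+, Bb7, Bc6, Bd5, Be4, Bf3, Bg2, Bh1, Kf3, Kg2, Ke2, Kg1, Kf1, Ke1, fxg5, ... (list truncated; more exist).
White has legal moves and is not in check → neither.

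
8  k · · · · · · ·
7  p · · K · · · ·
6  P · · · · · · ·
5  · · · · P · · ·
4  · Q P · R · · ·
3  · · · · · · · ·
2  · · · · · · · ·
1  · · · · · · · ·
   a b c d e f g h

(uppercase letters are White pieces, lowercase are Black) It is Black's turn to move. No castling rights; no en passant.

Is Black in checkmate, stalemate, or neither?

Black to move; black king on a8.
In check: no.
King squares — a7: own pawn; b7: attacked by Qb4; b8: attacked by Qb4.
Legal moves for Black: none.
Not in check and no legal moves → stalemate.

stalemate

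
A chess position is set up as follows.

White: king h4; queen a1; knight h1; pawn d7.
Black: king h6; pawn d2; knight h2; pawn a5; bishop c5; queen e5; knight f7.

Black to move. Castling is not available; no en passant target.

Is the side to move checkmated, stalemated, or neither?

Black to move; black king on h6.
In check: no.
Legal moves for Black include: Nh8, Nd8, Nd6, Ng5, Kh7, Kg7, Kg6, Qh8, Qe8, Qb8, Qg7, Qe7+, Qc7, Qf6+, Qe6, Qd6, Qh5+, Qg5+, ... (list truncated; more exist).
Black has legal moves and is not in check → neither.

neither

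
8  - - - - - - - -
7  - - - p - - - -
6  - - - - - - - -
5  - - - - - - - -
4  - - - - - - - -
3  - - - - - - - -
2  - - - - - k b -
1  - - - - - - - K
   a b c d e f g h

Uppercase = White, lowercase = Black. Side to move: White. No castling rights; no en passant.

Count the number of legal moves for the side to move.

1

White to move; king on h1.
In check: yes, from the black bishop on g2.
Legal moves: Kh2.
Count: 1.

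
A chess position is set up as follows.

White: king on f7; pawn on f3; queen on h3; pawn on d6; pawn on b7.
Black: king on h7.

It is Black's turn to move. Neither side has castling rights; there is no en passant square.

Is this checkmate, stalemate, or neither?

checkmate

Black to move; black king on h7.
In check: yes, from the white queen on h3.
King squares — g6: attacked by Kf7; h6: attacked by Qh3; g7: attacked by Kf7; g8: attacked by Kf7; h8: attacked by Qh3.
Legal moves for Black: none.
In check with no legal moves → checkmate.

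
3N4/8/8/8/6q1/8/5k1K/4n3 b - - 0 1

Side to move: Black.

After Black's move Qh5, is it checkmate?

yes

After Qh5: white king on h2; in check: yes, from the black queen on h5.
King squares — g1: attacked by Kf2; h1: attacked by Qh5; g2: attacked by Ne1; g3: attacked by Kf2; h3: attacked by Qh5.
White has no legal moves → checkmate.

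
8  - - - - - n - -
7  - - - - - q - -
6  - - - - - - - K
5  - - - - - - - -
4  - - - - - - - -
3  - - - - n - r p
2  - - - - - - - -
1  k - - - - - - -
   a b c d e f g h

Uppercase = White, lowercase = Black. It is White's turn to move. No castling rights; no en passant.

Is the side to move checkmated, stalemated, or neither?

stalemate

White to move; white king on h6.
In check: no.
King squares — g5: attacked by Rg3; h5: attacked by Qf7; g6: attacked by Rg3; g7: attacked by Rg3; h7: attacked by Qf7.
Legal moves for White: none.
Not in check and no legal moves → stalemate.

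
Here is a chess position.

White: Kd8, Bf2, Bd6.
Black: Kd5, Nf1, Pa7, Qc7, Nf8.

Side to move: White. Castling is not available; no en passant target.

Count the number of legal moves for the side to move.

3

White to move; king on d8.
In check: yes, from the black queen on c7.
Legal moves: Ke8, Kxc7, Bxc7.
Count: 3.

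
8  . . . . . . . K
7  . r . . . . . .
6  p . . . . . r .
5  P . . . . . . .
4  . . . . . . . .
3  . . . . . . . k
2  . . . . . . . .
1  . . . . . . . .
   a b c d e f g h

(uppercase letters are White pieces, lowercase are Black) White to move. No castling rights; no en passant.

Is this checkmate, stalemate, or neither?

White to move; white king on h8.
In check: no.
King squares — g7: attacked by Rg6; h7: attacked by Rb7; g8: attacked by Rg6.
Legal moves for White: none.
Not in check and no legal moves → stalemate.

stalemate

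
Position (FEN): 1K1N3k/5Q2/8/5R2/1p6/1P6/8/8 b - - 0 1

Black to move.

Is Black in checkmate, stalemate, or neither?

stalemate

Black to move; black king on h8.
In check: no.
King squares — g7: attacked by Qf7; h7: attacked by Qf7; g8: attacked by Qf7.
Legal moves for Black: none.
Not in check and no legal moves → stalemate.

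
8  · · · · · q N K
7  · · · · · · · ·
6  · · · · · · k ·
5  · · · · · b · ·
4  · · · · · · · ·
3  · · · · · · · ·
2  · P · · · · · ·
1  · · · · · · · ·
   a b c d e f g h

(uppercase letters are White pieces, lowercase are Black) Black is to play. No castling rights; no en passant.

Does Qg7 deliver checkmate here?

After Qg7: white king on h8; in check: yes, from the black queen on g7.
King squares — g7: attacked by Kg6; h7: attacked by Kg6; g8: own knight.
White has no legal moves → checkmate.

yes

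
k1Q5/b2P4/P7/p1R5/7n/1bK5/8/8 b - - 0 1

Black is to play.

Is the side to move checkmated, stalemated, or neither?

Black to move; black king on a8.
In check: yes, from the white queen on c8.
King squares — a7: own bishop; b7: attacked by Pa6; b8: attacked by Qc8.
Legal moves for Black: Bb8.
Black is in check but has 1 legal move → neither.

neither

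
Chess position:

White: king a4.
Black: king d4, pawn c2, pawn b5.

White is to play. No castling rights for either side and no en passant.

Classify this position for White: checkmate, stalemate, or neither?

White to move; white king on a4.
In check: yes, from the black pawn on b5.
Legal moves for White: Kxb5, Ka5, Kb4, Kb3, Ka3.
White is in check but has 5 legal moves → neither.

neither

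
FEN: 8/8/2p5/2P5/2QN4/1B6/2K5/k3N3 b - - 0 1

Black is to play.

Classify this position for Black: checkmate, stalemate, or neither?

stalemate

Black to move; black king on a1.
In check: no.
King squares — b1: attacked by Kc2; a2: attacked by Bb3; b2: attacked by Kc2.
Legal moves for Black: none.
Not in check and no legal moves → stalemate.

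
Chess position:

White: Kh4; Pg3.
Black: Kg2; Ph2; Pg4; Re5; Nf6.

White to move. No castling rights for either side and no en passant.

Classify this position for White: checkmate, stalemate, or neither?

stalemate

White to move; white king on h4.
In check: no.
King squares — g3: own pawn; h3: attacked by Kg2; g4: attacked by Nf6; g5: attacked by Re5; h5: attacked by Re5.
Legal moves for White: none.
Not in check and no legal moves → stalemate.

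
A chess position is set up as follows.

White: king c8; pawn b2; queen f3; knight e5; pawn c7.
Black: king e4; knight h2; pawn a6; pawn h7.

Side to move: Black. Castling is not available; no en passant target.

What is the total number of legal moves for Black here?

3

Black to move; king on e4.
In check: yes, from the white queen on f3.
Legal moves: Kxe5, Kd4, Nxf3.
Count: 3.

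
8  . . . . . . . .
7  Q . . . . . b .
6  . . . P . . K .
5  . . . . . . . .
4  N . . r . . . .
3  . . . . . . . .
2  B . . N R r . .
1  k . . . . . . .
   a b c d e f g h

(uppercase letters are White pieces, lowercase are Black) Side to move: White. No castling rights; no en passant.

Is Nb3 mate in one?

yes

After Nb3: black king on a1; in check: yes, from the white knight on b3.
King squares — b1: attacked by Ba2; a2: attacked by Re2; b2: attacked by Re2.
Black has no legal moves → checkmate.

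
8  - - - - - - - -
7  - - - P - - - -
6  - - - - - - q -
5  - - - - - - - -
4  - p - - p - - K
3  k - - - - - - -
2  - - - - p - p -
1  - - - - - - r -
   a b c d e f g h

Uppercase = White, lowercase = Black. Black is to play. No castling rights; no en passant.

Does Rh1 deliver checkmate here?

After Rh1: white king on h4; in check: yes, from the black rook on h1.
King squares — g3: attacked by Qg6; h3: attacked by Rh1; g4: attacked by Qg6; g5: attacked by Qg6; h5: attacked by Rh1.
White has no legal moves → checkmate.

yes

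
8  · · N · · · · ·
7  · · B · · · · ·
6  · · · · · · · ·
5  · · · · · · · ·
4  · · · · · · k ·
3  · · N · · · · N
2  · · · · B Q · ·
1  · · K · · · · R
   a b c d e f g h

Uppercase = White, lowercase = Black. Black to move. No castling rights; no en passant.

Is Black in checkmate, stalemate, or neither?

Black to move; black king on g4.
In check: yes, from the white bishop on e2.
King squares — f3: attacked by Be2; g3: attacked by Qf2; h3: attacked by Rh1; f4: attacked by Qf2; h4: attacked by Qf2; f5: attacked by Qf2; g5: attacked by Nh3; h5: attacked by Be2.
Legal moves for Black: none.
In check with no legal moves → checkmate.

checkmate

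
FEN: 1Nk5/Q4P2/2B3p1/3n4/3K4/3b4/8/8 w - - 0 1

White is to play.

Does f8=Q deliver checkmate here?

After f8=Q: black king on c8; in check: yes, from the white queen on f8.
King squares — b7: attacked by Bc6; c7: attacked by Qa7; d7: attacked by Bc6; b8: attacked by Qa7; d8: attacked by Qf8.
Black has no legal moves → checkmate.

yes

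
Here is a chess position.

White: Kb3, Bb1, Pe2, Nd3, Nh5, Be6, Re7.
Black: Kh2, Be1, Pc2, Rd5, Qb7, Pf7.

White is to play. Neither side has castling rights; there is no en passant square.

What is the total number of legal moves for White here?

White to move; king on b3.
In check: yes, from the black queen on b7.
Legal moves: Kc4, Ka4, Ka3, Kxc2, Ka2, Rxb7, Nb4.
Count: 7.

7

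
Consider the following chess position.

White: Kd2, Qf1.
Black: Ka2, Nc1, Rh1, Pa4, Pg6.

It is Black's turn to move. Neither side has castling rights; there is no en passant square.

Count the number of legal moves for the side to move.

Black to move; king on a2.
In check: no.
Legal moves: Kb3, Ka3, Kb2, Kb1, Ka1, Rh8, Rh7, Rh6, Rh5, Rh4, Rh3, Rh2+, Rg1, Rxf1, Nd3, Nb3+, Ne2, g5, a3.
Count: 19.

19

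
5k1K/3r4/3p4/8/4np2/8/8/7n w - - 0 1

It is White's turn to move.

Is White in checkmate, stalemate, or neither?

stalemate

White to move; white king on h8.
In check: no.
King squares — g7: attacked by Rd7; h7: attacked by Rd7; g8: attacked by Kf8.
Legal moves for White: none.
Not in check and no legal moves → stalemate.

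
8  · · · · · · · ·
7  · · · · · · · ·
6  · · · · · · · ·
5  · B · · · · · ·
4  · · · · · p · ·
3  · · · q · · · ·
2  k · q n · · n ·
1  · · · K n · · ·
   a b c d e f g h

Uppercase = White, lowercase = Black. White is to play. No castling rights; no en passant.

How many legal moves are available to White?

0

White to move; king on d1.
In check: yes, from the black queen on c2.
Legal moves: none.
Count: 0.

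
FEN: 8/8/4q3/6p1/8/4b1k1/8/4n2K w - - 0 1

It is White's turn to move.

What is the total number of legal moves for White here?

0

White to move; king on h1.
In check: no.
Legal moves: none.
Count: 0.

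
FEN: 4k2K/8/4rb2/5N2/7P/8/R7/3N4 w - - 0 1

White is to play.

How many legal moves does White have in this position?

White to move; king on h8.
In check: yes, from the black bishop on f6.
Legal moves: Kg8, Kh7, Ng7+.
Count: 3.

3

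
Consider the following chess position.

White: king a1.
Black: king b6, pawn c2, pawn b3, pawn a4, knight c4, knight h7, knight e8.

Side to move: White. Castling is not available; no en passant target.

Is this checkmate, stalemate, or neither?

White to move; white king on a1.
In check: no.
King squares — b1: attacked by Pc2; a2: attacked by Pb3; b2: attacked by Nc4.
Legal moves for White: none.
Not in check and no legal moves → stalemate.

stalemate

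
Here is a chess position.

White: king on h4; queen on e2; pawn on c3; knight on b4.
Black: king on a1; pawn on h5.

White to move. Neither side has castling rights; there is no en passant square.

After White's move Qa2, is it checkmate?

yes

After Qa2: black king on a1; in check: yes, from the white queen on a2.
King squares — b1: attacked by Qa2; a2: attacked by Nb4; b2: attacked by Qa2.
Black has no legal moves → checkmate.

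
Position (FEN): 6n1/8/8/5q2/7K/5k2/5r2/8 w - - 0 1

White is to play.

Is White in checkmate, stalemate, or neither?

White to move; white king on h4.
In check: no.
King squares — g3: attacked by Kf3; h3: attacked by Qf5; g4: attacked by Kf3; g5: attacked by Qf5; h5: attacked by Qf5.
Legal moves for White: none.
Not in check and no legal moves → stalemate.

stalemate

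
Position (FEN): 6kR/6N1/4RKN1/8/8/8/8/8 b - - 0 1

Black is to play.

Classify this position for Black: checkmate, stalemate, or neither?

checkmate

Black to move; black king on g8.
In check: yes, from the white rook on h8.
King squares — f7: attacked by Kf6; g7: attacked by Kf6; h7: attacked by Rh8; f8: attacked by Ng6; h8: attacked by Ng6.
Legal moves for Black: none.
In check with no legal moves → checkmate.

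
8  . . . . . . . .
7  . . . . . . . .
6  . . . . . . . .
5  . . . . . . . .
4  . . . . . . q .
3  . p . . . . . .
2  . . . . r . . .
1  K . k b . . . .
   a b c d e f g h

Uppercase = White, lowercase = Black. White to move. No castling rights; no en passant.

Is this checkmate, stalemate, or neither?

White to move; white king on a1.
In check: no.
King squares — b1: attacked by Kc1; a2: attacked by Re2; b2: attacked by Kc1.
Legal moves for White: none.
Not in check and no legal moves → stalemate.

stalemate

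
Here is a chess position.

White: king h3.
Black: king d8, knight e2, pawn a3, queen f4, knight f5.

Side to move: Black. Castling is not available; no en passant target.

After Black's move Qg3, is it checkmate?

After Qg3: white king on h3; in check: yes, from the black queen on g3.
King squares — g2: attacked by Qg3; h2: attacked by Qg3; g3: attacked by Ne2; g4: attacked by Qg3; h4: attacked by Qg3.
White has no legal moves → checkmate.

yes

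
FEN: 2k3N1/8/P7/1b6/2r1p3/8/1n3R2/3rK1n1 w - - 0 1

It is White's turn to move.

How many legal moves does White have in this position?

White to move; king on e1.
In check: yes, from the black rook on d1.
Legal moves: none.
Count: 0.

0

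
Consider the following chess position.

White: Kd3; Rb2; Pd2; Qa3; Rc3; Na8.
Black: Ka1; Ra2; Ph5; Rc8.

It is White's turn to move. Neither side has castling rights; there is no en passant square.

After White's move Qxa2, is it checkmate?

yes

After Qxa2: black king on a1; in check: yes, from the white queen on a2.
King squares — b1: attacked by Qa2; a2: attacked by Rb2; b2: attacked by Qa2.
Black has no legal moves → checkmate.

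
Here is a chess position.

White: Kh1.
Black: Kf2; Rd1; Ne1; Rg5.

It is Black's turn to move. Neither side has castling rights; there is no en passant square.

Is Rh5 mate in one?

After Rh5: white king on h1; in check: yes, from the black rook on h5.
King squares — g1: attacked by Kf2; g2: attacked by Ne1; h2: attacked by Rh5.
White has no legal moves → checkmate.

yes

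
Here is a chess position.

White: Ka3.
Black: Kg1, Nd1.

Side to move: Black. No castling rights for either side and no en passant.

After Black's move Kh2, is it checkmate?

no

After Kh2: white king on a3; in check: no.
White is not in check, so this cannot be checkmate.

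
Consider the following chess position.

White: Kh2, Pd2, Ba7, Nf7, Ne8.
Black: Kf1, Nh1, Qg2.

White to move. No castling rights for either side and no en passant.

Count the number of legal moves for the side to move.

White to move; king on h2.
In check: yes, from the black queen on g2.
Legal moves: none.
Count: 0.

0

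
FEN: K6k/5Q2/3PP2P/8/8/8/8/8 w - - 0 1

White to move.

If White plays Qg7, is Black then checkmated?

After Qg7: black king on h8; in check: yes, from the white queen on g7.
King squares — g7: attacked by Ph6; h7: attacked by Qg7; g8: attacked by Qg7.
Black has no legal moves → checkmate.

yes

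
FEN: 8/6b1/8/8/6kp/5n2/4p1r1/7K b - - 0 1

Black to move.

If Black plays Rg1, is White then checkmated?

After Rg1: white king on h1; in check: yes, from the black rook on g1.
King squares — g1: attacked by Nf3; g2: attacked by Rg1; h2: attacked by Nf3.
White has no legal moves → checkmate.

yes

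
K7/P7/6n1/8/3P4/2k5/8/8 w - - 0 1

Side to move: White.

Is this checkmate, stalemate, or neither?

White to move; white king on a8.
In check: no.
Legal moves for White: Kb8, Kb7, d5.
White has 3 legal moves and is not in check → neither.

neither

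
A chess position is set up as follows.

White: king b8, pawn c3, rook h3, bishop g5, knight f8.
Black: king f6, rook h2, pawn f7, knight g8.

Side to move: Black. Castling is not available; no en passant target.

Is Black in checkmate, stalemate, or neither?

neither

Black to move; black king on f6.
In check: yes, from the white bishop on g5.
King squares — e5: available; f5: available; g5: available; e6: attacked by Nf8; g6: attacked by Nf8; e7: attacked by Bg5; f7: own pawn; g7: available.
Legal moves for Black: Kg7, Kxg5, Kf5, Ke5.
Black is in check but has 4 legal moves → neither.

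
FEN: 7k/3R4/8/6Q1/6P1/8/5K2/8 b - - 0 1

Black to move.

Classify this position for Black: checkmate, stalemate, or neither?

Black to move; black king on h8.
In check: no.
King squares — g7: attacked by Qg5; h7: attacked by Rd7; g8: attacked by Qg5.
Legal moves for Black: none.
Not in check and no legal moves → stalemate.

stalemate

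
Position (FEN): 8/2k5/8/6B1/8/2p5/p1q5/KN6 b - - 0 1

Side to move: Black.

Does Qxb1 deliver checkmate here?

yes

After Qxb1: white king on a1; in check: yes, from the black queen on b1.
King squares — b1: attacked by Pa2; a2: attacked by Qb1; b2: attacked by Qb1.
White has no legal moves → checkmate.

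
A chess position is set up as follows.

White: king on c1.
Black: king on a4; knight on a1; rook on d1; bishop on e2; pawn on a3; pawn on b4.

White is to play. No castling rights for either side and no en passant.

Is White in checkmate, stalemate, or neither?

White to move; white king on c1.
In check: yes, from the black rook on d1.
King squares — b1: attacked by Rd1; d1: attacked by Be2; b2: attacked by Pa3; c2: attacked by Na1; d2: attacked by Rd1.
Legal moves for White: none.
In check with no legal moves → checkmate.

checkmate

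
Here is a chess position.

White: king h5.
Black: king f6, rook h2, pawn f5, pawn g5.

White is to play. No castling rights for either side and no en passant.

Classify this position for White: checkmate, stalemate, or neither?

checkmate

White to move; white king on h5.
In check: yes, from the black rook on h2.
King squares — g4: attacked by Pf5; h4: attacked by Rh2; g5: attacked by Kf6; g6: attacked by Kf6; h6: attacked by Rh2.
Legal moves for White: none.
In check with no legal moves → checkmate.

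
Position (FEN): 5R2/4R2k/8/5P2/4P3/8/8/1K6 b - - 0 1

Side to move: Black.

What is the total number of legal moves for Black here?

Black to move; king on h7.
In check: yes, from the white rook on e7.
Legal moves: Kh6.
Count: 1.

1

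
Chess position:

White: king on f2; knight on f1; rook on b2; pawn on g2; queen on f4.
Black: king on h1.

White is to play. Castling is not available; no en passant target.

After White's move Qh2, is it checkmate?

After Qh2: black king on h1; in check: yes, from the white queen on h2.
King squares — g1: attacked by Kf2; g2: attacked by Kf2; h2: attacked by Nf1.
Black has no legal moves → checkmate.

yes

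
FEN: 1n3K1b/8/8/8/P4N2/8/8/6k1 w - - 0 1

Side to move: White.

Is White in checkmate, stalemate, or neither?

neither

White to move; white king on f8.
In check: no.
Legal moves for White: Kg8, Ke8, Kf7, Ke7, Ng6, Ne6, Nh5, Nd5, Nh3+, Nd3, Ng2, Ne2+, a5.
White has 13 legal moves and is not in check → neither.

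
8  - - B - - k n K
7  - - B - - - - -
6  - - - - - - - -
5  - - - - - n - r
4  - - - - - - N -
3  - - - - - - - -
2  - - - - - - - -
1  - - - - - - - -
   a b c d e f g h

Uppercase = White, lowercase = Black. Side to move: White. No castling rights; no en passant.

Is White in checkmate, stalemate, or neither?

neither

White to move; white king on h8.
In check: yes, from the black rook on h5.
King squares — g7: attacked by Nf5; h7: attacked by Rh5; g8: attacked by Kf8.
Legal moves for White: Nh6.
White is in check but has 1 legal move → neither.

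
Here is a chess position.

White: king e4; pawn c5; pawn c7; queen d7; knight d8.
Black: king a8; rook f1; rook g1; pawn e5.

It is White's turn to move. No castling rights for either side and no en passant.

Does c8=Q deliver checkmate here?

yes

After c8=Q: black king on a8; in check: yes, from the white queen on c8.
King squares — a7: attacked by Qd7; b7: attacked by Qd7; b8: attacked by Qc8.
Black has no legal moves → checkmate.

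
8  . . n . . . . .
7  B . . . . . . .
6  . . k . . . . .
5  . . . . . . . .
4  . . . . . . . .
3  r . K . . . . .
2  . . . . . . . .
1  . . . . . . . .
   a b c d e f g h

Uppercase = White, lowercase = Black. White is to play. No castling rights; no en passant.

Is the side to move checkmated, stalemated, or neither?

neither

White to move; white king on c3.
In check: yes, from the black rook on a3.
Legal moves for White: Kd4, Kc4, Kb4, Kd2, Kc2, Kb2.
White is in check but has 6 legal moves → neither.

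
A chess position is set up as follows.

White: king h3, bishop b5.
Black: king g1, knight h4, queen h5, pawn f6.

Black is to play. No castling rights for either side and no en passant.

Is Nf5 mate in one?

After Nf5: white king on h3; in check: yes, from the black queen on h5.
King squares — g2: attacked by Kg1; h2: attacked by Kg1; g3: attacked by Nf5; g4: attacked by Qh5; h4: attacked by Nf5.
White has no legal moves → checkmate.

yes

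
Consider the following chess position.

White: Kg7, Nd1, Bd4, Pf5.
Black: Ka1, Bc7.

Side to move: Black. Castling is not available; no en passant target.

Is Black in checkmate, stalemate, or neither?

neither

Black to move; black king on a1.
In check: yes, from the white bishop on d4.
Legal moves for Black: Ka2, Kb1.
Black is in check but has 2 legal moves → neither.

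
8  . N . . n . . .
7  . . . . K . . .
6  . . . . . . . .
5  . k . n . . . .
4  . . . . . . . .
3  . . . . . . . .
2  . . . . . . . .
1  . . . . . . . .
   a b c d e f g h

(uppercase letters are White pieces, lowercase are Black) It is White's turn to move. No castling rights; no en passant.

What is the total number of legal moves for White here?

White to move; king on e7.
In check: yes, from the black knight on d5.
Legal moves: Kf8, Kxe8, Kd8, Kf7, Kd7, Ke6.
Count: 6.

6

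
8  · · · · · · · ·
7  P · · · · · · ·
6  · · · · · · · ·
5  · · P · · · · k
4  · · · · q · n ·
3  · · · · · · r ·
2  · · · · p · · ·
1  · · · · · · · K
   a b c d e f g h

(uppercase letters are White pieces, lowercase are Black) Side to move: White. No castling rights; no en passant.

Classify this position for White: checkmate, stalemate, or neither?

White to move; white king on h1.
In check: yes, from the black queen on e4.
King squares — g1: attacked by Rg3; g2: attacked by Rg3; h2: attacked by Ng4.
Legal moves for White: none.
In check with no legal moves → checkmate.

checkmate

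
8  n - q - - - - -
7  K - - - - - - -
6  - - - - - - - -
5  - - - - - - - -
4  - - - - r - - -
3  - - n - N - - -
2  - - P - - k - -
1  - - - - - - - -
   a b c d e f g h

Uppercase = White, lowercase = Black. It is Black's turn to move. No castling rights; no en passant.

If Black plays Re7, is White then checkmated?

After Re7: white king on a7; in check: yes, from the black rook on e7.
King squares — a6: attacked by Qc8; b6: attacked by Na8; b7: attacked by Re7; a8: attacked by Qc8; b8: attacked by Qc8.
White has no legal moves → checkmate.

yes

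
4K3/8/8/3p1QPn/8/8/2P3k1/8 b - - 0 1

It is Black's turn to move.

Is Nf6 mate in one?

no

After Nf6: white king on e8; in check: yes, from the black knight on f6.
White has 6 legal replies: Kf8, Kd8, Kf7, Ke7, Qxf6, gxf6.
In check but a legal move exists → not checkmate.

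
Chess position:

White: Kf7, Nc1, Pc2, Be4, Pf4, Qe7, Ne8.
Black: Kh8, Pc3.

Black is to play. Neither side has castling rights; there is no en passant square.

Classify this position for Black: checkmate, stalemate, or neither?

stalemate

Black to move; black king on h8.
In check: no.
King squares — g7: attacked by Kf7; h7: attacked by Be4; g8: attacked by Kf7.
Legal moves for Black: none.
Not in check and no legal moves → stalemate.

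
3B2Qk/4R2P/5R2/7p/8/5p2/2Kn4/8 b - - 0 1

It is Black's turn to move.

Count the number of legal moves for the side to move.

0

Black to move; king on h8.
In check: yes, from the white queen on g8.
Legal moves: none.
Count: 0.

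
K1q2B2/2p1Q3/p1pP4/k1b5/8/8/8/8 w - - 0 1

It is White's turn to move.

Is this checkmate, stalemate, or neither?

checkmate

White to move; white king on a8.
In check: yes, from the black queen on c8.
King squares — a7: attacked by Bc5; b7: attacked by Qc8; b8: attacked by Qc8.
Legal moves for White: none.
In check with no legal moves → checkmate.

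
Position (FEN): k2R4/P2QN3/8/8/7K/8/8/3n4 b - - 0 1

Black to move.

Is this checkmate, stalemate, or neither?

Black to move; black king on a8.
In check: yes, from the white rook on d8.
King squares — a7: attacked by Qd7; b7: attacked by Qd7; b8: attacked by Pa7.
Legal moves for Black: none.
In check with no legal moves → checkmate.

checkmate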